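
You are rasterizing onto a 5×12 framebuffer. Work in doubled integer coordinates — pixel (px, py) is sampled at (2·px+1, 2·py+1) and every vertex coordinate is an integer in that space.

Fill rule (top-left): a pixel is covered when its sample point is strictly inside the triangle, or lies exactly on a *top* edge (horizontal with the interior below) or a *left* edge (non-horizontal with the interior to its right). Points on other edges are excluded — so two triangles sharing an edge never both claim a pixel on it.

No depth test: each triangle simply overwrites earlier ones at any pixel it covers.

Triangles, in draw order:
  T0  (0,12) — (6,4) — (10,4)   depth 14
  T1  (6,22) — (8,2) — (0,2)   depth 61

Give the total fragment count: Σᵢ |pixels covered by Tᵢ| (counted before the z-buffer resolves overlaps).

T0:
  2·area = 32
  edge (0, 12)→(6, 4): d=(6,-8) top-left  bias=+0
  edge (6, 4)→(10, 4): d=(4,0) top-left  bias=+0
  edge (10, 4)→(0, 12): d=(-10,8) right/bottom  bias=-1
    (3,2)@(7, 5): e=[14,4,14] → #
    (4,2)@(9, 5): e=[30,4,-2] → ·
    (2,3)@(5, 7): e=[10,12,10] → #
    (3,3)@(7, 7): e=[26,12,-6] → ·
    (1,4)@(3, 9): e=[6,20,6] → #
    (2,4)@(5, 9): e=[22,20,-10] → ·
    (0,5)@(1, 11): e=[2,28,2] → #
    (1,5)@(3, 11): e=[18,28,-14] → ·
    (0,6)@(1, 13): e=[14,36,-18] → ·
  covered (4 px):
    · · · · ·
    · · · · ·
    · · · # ·
    · · # · ·
    · # · · ·
    # · · · ·
    · · · · ·
    · · · · ·
    · · · · ·
    · · · · ·
    · · · · ·
    · · · · ·
T1:
  2·area = 160  (B↔C swapped to make it positive)
  edge (6, 22)→(0, 2): d=(-6,-20) top-left  bias=+0
  edge (0, 2)→(8, 2): d=(8,0) top-left  bias=+0
  edge (8, 2)→(6, 22): d=(-2,20) right/bottom  bias=-1
    (0,1)@(1, 3): e=[14,8,138] → #
    (1,1)@(3, 3): e=[54,8,98] → #
    (2,1)@(5, 3): e=[94,8,58] → #
    (3,1)@(7, 3): e=[134,8,18] → #
    (4,1)@(9, 3): e=[174,8,-22] → ·
    (0,2)@(1, 5): e=[2,24,134] → #
    (4,2)@(9, 5): e=[162,24,-26] → ·
    (0,3)@(1, 7): e=[-10,40,130] → ·
    (1,3)@(3, 7): e=[30,40,90] → #
    (4,3)@(9, 7): e=[150,40,-30] → ·
    (1,4)@(3, 9): e=[18,56,86] → #
    (4,4)@(9, 9): e=[138,56,-34] → ·
  covered (20 px):
    · · · · ·
    # # # # ·
    # # # # ·
    · # # # ·
    · # # # ·
    · # # # ·
    · · # · ·
    · · # · ·
    · · # · ·
    · · · · ·
    · · · · ·
    · · · · ·

Result: 24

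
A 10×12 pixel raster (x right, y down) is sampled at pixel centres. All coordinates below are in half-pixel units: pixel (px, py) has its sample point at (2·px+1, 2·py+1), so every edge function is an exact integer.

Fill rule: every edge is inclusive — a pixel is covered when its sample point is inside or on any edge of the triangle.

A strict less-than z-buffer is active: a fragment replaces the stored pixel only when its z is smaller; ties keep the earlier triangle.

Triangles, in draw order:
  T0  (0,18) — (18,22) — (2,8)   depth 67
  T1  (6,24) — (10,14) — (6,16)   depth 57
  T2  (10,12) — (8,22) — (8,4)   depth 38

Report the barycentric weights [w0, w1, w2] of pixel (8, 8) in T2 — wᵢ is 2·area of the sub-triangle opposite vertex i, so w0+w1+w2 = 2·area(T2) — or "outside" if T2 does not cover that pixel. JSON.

T0:
  2·area = 188  (B↔C swapped to make it positive)
  edge (0, 18)→(2, 8): d=(2,-10) inclusive
  edge (2, 8)→(18, 22): d=(16,14) inclusive
  edge (18, 22)→(0, 18): d=(-18,-4) inclusive
    (1,1)@(3, 3): e=[0,-94,282] → .  [on edge]
    (1,4)@(3, 9): e=[12,2,174] → X
    (2,4)@(5, 9): e=[32,-26,182] → .
    (1,5)@(3, 11): e=[16,34,138] → X
    (2,5)@(5, 11): e=[36,6,146] → X
    (3,5)@(7, 11): e=[56,-22,154] → .
    (0,6)@(1, 13): e=[0,94,94] → X  [on edge]
    (3,6)@(7, 13): e=[60,10,118] → X
    (4,6)@(9, 13): e=[80,-18,126] → .
    (0,7)@(1, 15): e=[4,126,58] → X
    (4,7)@(9, 15): e=[84,14,90] → X
    (5,7)@(11, 15): e=[104,-14,98] → .
  covered (24 px):
    . . . . . . . . . .
    . . . . . . . . . .
    . . . . . . . . . .
    . . . . . . . . . .
    . X . . . . . . . .
    . X X . . . . . . .
    X X X X . . . . . .
    X X X X X . . . . .
    X X X X X X . . . .
    . . X X X X X . . .
    . . . . . . . X . .
    . . . . . . . . . .
T1:
  2·area = 32  (B↔C swapped to make it positive)
  edge (6, 24)→(6, 16): d=(0,-8) inclusive
  edge (6, 16)→(10, 14): d=(4,-2) inclusive
  edge (10, 14)→(6, 24): d=(-4,10) inclusive
    (4,7)@(9, 15): e=[24,2,6] → X
    (5,7)@(11, 15): e=[40,6,-14] → .
    (3,8)@(7, 17): e=[8,6,18] → X
    (4,8)@(9, 17): e=[24,10,-2] → .
    (3,9)@(7, 19): e=[8,14,10] → X
    (4,9)@(9, 19): e=[24,18,-10] → .
    (3,10)@(7, 21): e=[8,22,2] → X
    (4,10)@(9, 21): e=[24,26,-18] → .
    (3,11)@(7, 23): e=[8,30,-6] → .
  covered (4 px):
    . . . . . . . . . .
    . . . . . . . . . .
    . . . . . . . . . .
    . . . . . . . . . .
    . . . . . . . . . .
    . . . . . . . . . .
    . . . . . . . . . .
    . . . . X . . . . .
    . . . X . . . . . .
    . . . X . . . . . .
    . . . X . . . . . .
    . . . . . . . . . .
T2:
  2·area = 36
  edge (10, 12)→(8, 22): d=(-2,10) inclusive
  edge (8, 22)→(8, 4): d=(0,-18) inclusive
  edge (8, 4)→(10, 12): d=(2,8) inclusive
    (5,3)@(11, 7): e=[0,54,-18] → .  [on edge]
    (4,4)@(9, 9): e=[16,18,2] → X
    (5,4)@(11, 9): e=[-4,54,-14] → .
    (4,5)@(9, 11): e=[12,18,6] → X
    (5,5)@(11, 11): e=[-8,54,-10] → .
    (4,6)@(9, 13): e=[8,18,10] → X
    (5,6)@(11, 13): e=[-12,54,-6] → .
    (4,7)@(9, 15): e=[4,18,14] → X
    (5,7)@(11, 15): e=[-16,54,-2] → .
    (4,8)@(9, 17): e=[0,18,18] → X  [on edge]
    (5,8)@(11, 17): e=[-20,54,2] → .
    (4,9)@(9, 19): e=[-4,18,22] → .
  covered (5 px):
    . . . . . . . . . .
    . . . . . . . . . .
    . . . . . . . . . .
    . . . . . . . . . .
    . . . . X . . . . .
    . . . . X . . . . .
    . . . . X . . . . .
    . . . . X . . . . .
    . . . . X . . . . .
    . . . . . . . . . .
    . . . . . . . . . .
    . . . . . . . . . .

Answer: "outside"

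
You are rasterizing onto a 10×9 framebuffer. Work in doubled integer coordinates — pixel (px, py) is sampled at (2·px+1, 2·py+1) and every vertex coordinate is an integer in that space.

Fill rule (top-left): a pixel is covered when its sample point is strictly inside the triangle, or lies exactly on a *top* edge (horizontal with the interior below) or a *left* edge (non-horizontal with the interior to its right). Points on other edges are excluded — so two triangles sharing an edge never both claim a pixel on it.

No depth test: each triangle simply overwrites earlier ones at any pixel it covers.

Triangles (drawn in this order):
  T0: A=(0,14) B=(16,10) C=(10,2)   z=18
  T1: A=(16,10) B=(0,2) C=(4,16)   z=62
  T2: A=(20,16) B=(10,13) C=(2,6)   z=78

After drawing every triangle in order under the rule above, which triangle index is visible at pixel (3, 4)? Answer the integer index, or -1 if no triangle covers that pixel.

T0:
  2·area = 152  (B↔C swapped to make it positive)
  edge (0, 14)→(10, 2): d=(10,-12) top-left  bias=+0
  edge (10, 2)→(16, 10): d=(6,8) right/bottom  bias=-1
  edge (16, 10)→(0, 14): d=(-16,4) right/bottom  bias=-1
    (4,2)@(9, 5): e=[18,26,108] → X
    (5,2)@(11, 5): e=[42,10,100] → X
    (6,2)@(13, 5): e=[66,-6,92] → .
    (3,3)@(7, 7): e=[14,54,84] → X
    (6,3)@(13, 7): e=[86,6,60] → X
    (7,3)@(15, 7): e=[110,-10,52] → .
    (2,4)@(5, 9): e=[10,82,60] → X
    (7,4)@(15, 9): e=[130,2,20] → X
    (8,4)@(17, 9): e=[154,-14,12] → .
    (1,5)@(3, 11): e=[6,110,36] → X
    (6,5)@(13, 11): e=[126,30,-4] → .
    (7,5)@(15, 11): e=[150,14,-12] → .
  covered (19 px):
    . . . . . . . . . .
    . . . . . . . . . .
    . . . . X X . . . .
    . . . X X X X . . .
    . . X X X X X X . .
    . X X X X X . . . .
    X X . . . . . . . .
    . . . . . . . . . .
    . . . . . . . . . .
T1:
  2·area = 192  (B↔C swapped to make it positive)
  edge (16, 10)→(4, 16): d=(-12,6) right/bottom  bias=-1
  edge (4, 16)→(0, 2): d=(-4,-14) top-left  bias=+0
  edge (0, 2)→(16, 10): d=(16,8) right/bottom  bias=-1
    (0,1)@(1, 3): e=[174,10,8] → X
    (1,1)@(3, 3): e=[162,38,-8] → .
    (0,2)@(1, 5): e=[150,2,40] → X
    (1,2)@(3, 5): e=[138,30,24] → X
    (2,2)@(5, 5): e=[126,58,8] → X
    (3,2)@(7, 5): e=[114,86,-8] → .
    (0,3)@(1, 7): e=[126,-6,72] → .
    (1,3)@(3, 7): e=[114,22,56] → X
    (3,3)@(7, 7): e=[90,78,24] → X
    (4,3)@(9, 7): e=[78,106,8] → X
    (5,3)@(11, 7): e=[66,134,-8] → .
    (1,4)@(3, 9): e=[90,14,88] → X
  covered (24 px):
    . . . . . . . . . .
    X . . . . . . . . .
    X X X . . . . . . .
    . X X X X . . . . .
    . X X X X X X . . .
    . X X X X X X . . .
    . . X X X . . . . .
    . . X . . . . . . .
    . . . . . . . . . .
T2:
  2·area = 46
  edge (20, 16)→(10, 13): d=(-10,-3) top-left  bias=+0
  edge (10, 13)→(2, 6): d=(-8,-7) top-left  bias=+0
  edge (2, 6)→(20, 16): d=(18,10) right/bottom  bias=-1
    (3,4)@(7, 9): e=[31,11,4] → X
    (4,4)@(9, 9): e=[37,25,-16] → .
    (3,5)@(7, 11): e=[11,-5,40] → .
    (4,5)@(9, 11): e=[17,9,20] → X
    (5,5)@(11, 11): e=[23,23,0] → .  [on edge]
    (4,6)@(9, 13): e=[-3,-7,56] → .
    (5,6)@(11, 13): e=[3,7,36] → X
    (6,6)@(13, 13): e=[9,21,16] → X
    (7,6)@(15, 13): e=[15,35,-4] → .
    (5,7)@(11, 15): e=[-17,-9,72] → .
    (6,7)@(13, 15): e=[-11,5,52] → .
    (8,7)@(17, 15): e=[1,33,12] → X
  covered (5 px):
    . . . . . . . . . .
    . . . . . . . . . .
    . . . . . . . . . .
    . . . . . . . . . .
    . . . X . . . . . .
    . . . . X . . . . .
    . . . . . X X . . .
    . . . . . . . . X .
    . . . . . . . . . .

Z-buffer (winner per pixel, '.' = empty):
  . . . . . . . . . .
  1 . . . . . . . . .
  1 1 1 . 0 0 . . . .
  . 1 1 1 1 0 0 . . .
  . 1 1 2 1 1 1 0 . .
  . 1 1 1 2 1 1 . . .
  0 0 1 1 1 2 2 . . .
  . . 1 . . . . . 2 .
  . . . . . . . . . .

Final: 2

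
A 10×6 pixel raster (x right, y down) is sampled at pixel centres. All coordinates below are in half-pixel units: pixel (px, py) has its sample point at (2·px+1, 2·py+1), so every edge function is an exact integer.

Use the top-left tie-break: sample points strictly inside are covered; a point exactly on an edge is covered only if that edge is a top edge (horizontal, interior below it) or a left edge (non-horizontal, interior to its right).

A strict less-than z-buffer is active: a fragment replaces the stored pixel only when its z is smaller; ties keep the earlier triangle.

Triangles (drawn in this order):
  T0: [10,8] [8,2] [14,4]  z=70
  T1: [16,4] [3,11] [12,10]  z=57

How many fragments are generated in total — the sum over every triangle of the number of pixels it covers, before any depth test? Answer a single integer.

T0:
  2·area = 32
  edge (10, 8)→(8, 2): d=(-2,-6) top-left  bias=+0
  edge (8, 2)→(14, 4): d=(6,2) right/bottom  bias=-1
  edge (14, 4)→(10, 8): d=(-4,4) right/bottom  bias=-1
    (2,0)@(5, 1): e=[-16,0,48] → ·  [on edge]
    (8,0)@(17, 1): e=[56,-24,0] → ·  [on edge]
    (4,1)@(9, 3): e=[4,4,24] → #
    (5,1)@(11, 3): e=[16,0,16] → ·  [on edge]
    (7,1)@(15, 3): e=[40,-8,0] → ·  [on edge]
    (4,2)@(9, 5): e=[0,16,16] → #  [on edge]
    (5,2)@(11, 5): e=[12,12,8] → #
    (6,2)@(13, 5): e=[24,8,0] → ·  [on edge]
    (8,2)@(17, 5): e=[48,0,-16] → ·  [on edge]
    (4,3)@(9, 7): e=[-4,28,8] → ·
    (5,3)@(11, 7): e=[8,24,0] → ·  [on edge]
    (4,4)@(9, 9): e=[-8,40,0] → ·  [on edge]
    (3,5)@(7, 11): e=[-24,56,0] → ·  [on edge]
    (5,5)@(11, 11): e=[0,48,-16] → ·  [on edge]
  covered (3 px):
    · · · · · · · · · ·
    · · · · # · · · · ·
    · · · · # # · · · ·
    · · · · · · · · · ·
    · · · · · · · · · ·
    · · · · · · · · · ·
T1:
  2·area = 50  (B↔C swapped to make it positive)
  edge (16, 4)→(12, 10): d=(-4,6) right/bottom  bias=-1
  edge (12, 10)→(3, 11): d=(-9,1) right/bottom  bias=-1
  edge (3, 11)→(16, 4): d=(13,-7) top-left  bias=+0
    (7,2)@(15, 5): e=[2,42,6] → #
    (8,2)@(17, 5): e=[-10,40,20] → ·
    (5,3)@(11, 7): e=[18,28,4] → #
    (6,3)@(13, 7): e=[6,26,18] → #
    (7,3)@(15, 7): e=[-6,24,32] → ·
    (3,4)@(7, 9): e=[34,14,2] → #
    (4,4)@(9, 9): e=[22,12,16] → #
    (6,4)@(13, 9): e=[-2,8,44] → ·
    (1,5)@(3, 11): e=[50,0,0] → ·  [on edge]
    (3,5)@(7, 11): e=[26,-4,28] → ·
    (4,5)@(9, 11): e=[14,-6,42] → ·
    (5,5)@(11, 11): e=[2,-8,56] → ·
  covered (6 px):
    · · · · · · · · · ·
    · · · · · · · · · ·
    · · · · · · · # · ·
    · · · · · # # · · ·
    · · · # # # · · · ·
    · · · · · · · · · ·

Final: 9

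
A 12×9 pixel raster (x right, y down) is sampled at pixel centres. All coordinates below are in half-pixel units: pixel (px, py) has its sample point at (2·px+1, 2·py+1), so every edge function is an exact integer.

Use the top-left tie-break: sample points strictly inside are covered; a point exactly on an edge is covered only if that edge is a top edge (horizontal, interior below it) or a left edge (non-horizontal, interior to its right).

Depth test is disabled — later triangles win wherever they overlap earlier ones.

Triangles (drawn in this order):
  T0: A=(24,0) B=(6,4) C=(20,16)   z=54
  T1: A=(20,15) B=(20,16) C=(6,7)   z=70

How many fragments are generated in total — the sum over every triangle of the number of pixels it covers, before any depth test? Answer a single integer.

T0:
  2·area = 272  (B↔C swapped to make it positive)
  edge (24, 0)→(20, 16): d=(-4,16) right/bottom  bias=-1
  edge (20, 16)→(6, 4): d=(-14,-12) top-left  bias=+0
  edge (6, 4)→(24, 0): d=(18,-4) top-left  bias=+0
    (10,0)@(21, 1): e=[44,222,6] → #
    (11,0)@(23, 1): e=[12,246,14] → #
    (5,1)@(11, 3): e=[196,74,2] → #
    (6,1)@(13, 3): e=[164,98,10] → #
    (7,1)@(15, 3): e=[132,122,18] → #
    (8,1)@(17, 3): e=[100,146,26] → #
    (9,1)@(19, 3): e=[68,170,34] → #
    (4,2)@(9, 5): e=[220,22,30] → #
    (11,2)@(23, 5): e=[-4,190,86] → ·
    (4,3)@(9, 7): e=[212,-6,66] → ·
    (5,3)@(11, 7): e=[180,18,74] → #
    (11,3)@(23, 7): e=[-12,162,122] → ·
  covered (34 px):
    · · · · · · · · · · # #
    · · · · · # # # # # # #
    · · · · # # # # # # # ·
    · · · · · # # # # # # ·
    · · · · · · # # # # # ·
    · · · · · · · # # # # ·
    · · · · · · · · # # · ·
    · · · · · · · · · # · ·
    · · · · · · · · · · · ·
T1:
  2·area = 14
  edge (20, 15)→(20, 16): d=(0,1) right/bottom  bias=-1
  edge (20, 16)→(6, 7): d=(-14,-9) top-left  bias=+0
  edge (6, 7)→(20, 15): d=(14,8) right/bottom  bias=-1
    (6,5)@(13, 11): e=[7,7,0] → ·  [on edge]
    (9,7)@(19, 15): e=[1,5,8] → #
    (10,7)@(21, 15): e=[-1,23,-8] → ·
    (9,8)@(19, 17): e=[1,-23,36] → ·
  covered (1 px):
    · · · · · · · · · · · ·
    · · · · · · · · · · · ·
    · · · · · · · · · · · ·
    · · · · · · · · · · · ·
    · · · · · · · · · · · ·
    · · · · · · · · · · · ·
    · · · · · · · · · · · ·
    · · · · · · · · · # · ·
    · · · · · · · · · · · ·

Result: 35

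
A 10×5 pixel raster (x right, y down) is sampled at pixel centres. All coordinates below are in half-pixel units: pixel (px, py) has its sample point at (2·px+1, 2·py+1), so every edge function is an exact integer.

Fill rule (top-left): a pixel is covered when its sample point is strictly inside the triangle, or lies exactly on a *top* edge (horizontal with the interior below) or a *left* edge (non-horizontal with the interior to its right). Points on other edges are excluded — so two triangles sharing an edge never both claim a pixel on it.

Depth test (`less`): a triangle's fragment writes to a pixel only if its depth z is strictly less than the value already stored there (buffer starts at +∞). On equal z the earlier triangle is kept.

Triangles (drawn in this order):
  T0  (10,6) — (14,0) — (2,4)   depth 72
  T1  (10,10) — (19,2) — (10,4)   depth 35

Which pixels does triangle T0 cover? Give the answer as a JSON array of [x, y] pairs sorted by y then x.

T0:
  2·area = 56  (B↔C swapped to make it positive)
  edge (10, 6)→(2, 4): d=(-8,-2) top-left  bias=+0
  edge (2, 4)→(14, 0): d=(12,-4) top-left  bias=+0
  edge (14, 0)→(10, 6): d=(-4,6) right/bottom  bias=-1
    (5,0)@(11, 1): e=[42,0,14] → █  [on edge]
    (6,0)@(13, 1): e=[46,8,2] → █
    (7,0)@(15, 1): e=[50,16,-10] → ·
    (2,1)@(5, 3): e=[14,0,42] → █  [on edge]
    (3,1)@(7, 3): e=[18,8,30] → █
    (4,1)@(9, 3): e=[22,16,18] → █
    (6,1)@(13, 3): e=[30,32,-6] → ·
    (2,2)@(5, 5): e=[-2,24,34] → ·
    (3,2)@(7, 5): e=[2,32,22] → █
    (5,2)@(11, 5): e=[10,48,-2] → ·
    (3,3)@(7, 7): e=[-14,56,14] → ·
    (4,3)@(9, 7): e=[-10,64,2] → ·
  covered (8 px):
    · · · · · █ █ · · ·
    · · █ █ █ █ · · · ·
    · · · █ █ · · · · ·
    · · · · · · · · · ·
    · · · · · · · · · ·
T1:
  2·area = 54  (B↔C swapped to make it positive)
  edge (10, 10)→(10, 4): d=(0,-6) top-left  bias=+0
  edge (10, 4)→(19, 2): d=(9,-2) top-left  bias=+0
  edge (19, 2)→(10, 10): d=(-9,8) right/bottom  bias=-1
    (7,1)@(15, 3): e=[30,1,23] → █
    (8,1)@(17, 3): e=[42,5,7] → █
    (9,1)@(19, 3): e=[54,9,-9] → ·
    (5,2)@(11, 5): e=[6,11,37] → █
    (6,2)@(13, 5): e=[18,15,21] → █
    (8,2)@(17, 5): e=[42,23,-11] → ·
    (5,3)@(11, 7): e=[6,29,19] → █
    (7,3)@(15, 7): e=[30,37,-13] → ·
    (5,4)@(11, 9): e=[6,47,1] → █
    (6,4)@(13, 9): e=[18,51,-15] → ·
  covered (8 px):
    · · · · · · · · · ·
    · · · · · · · █ █ ·
    · · · · · █ █ █ · ·
    · · · · · █ █ · · ·
    · · · · · █ · · · ·

Final: [[5,0],[6,0],[2,1],[3,1],[4,1],[5,1],[3,2],[4,2]]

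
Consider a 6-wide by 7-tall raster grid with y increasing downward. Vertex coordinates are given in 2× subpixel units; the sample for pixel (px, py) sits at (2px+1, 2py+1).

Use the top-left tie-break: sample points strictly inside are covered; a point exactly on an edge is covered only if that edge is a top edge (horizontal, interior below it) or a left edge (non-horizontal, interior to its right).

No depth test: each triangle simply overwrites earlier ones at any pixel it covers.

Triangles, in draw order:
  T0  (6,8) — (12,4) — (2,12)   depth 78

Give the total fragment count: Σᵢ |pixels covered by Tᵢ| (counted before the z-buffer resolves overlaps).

T0:
  2·area = 8
  edge (6, 8)→(12, 4): d=(6,-4) top-left  bias=+0
  edge (12, 4)→(2, 12): d=(-10,8) right/bottom  bias=-1
  edge (2, 12)→(6, 8): d=(4,-4) top-left  bias=+0
    (5,1)@(11, 3): e=[-10,18,0] → .  [on edge]
    (4,2)@(9, 5): e=[-6,14,0] → .  [on edge]
    (3,3)@(7, 7): e=[-2,10,0] → .  [on edge]
    (2,4)@(5, 9): e=[2,6,0] → X  [on edge]
    (3,4)@(7, 9): e=[10,-10,8] → .
    (1,5)@(3, 11): e=[6,2,0] → X  [on edge]
    (2,5)@(5, 11): e=[14,-14,8] → .
    (0,6)@(1, 13): e=[10,-2,0] → .  [on edge]
    (1,6)@(3, 13): e=[18,-18,8] → .
  covered (2 px):
    . . . . . .
    . . . . . .
    . . . . . .
    . . . . . .
    . . X . . .
    . X . . . .
    . . . . . .

Final: 2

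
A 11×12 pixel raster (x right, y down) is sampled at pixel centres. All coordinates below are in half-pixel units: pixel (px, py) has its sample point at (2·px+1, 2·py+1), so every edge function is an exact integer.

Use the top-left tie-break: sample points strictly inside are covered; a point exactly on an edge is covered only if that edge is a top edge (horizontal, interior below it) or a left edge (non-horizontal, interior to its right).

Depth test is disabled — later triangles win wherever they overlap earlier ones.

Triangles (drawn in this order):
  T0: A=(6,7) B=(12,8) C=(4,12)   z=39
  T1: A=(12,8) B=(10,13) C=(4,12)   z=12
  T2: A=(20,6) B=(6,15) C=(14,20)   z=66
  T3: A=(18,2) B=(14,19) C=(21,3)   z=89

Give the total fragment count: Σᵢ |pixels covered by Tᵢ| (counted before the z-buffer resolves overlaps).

T0:
  2·area = 32
  edge (6, 7)→(12, 8): d=(6,1) right/bottom  bias=-1
  edge (12, 8)→(4, 12): d=(-8,4) right/bottom  bias=-1
  edge (4, 12)→(6, 7): d=(2,-5) top-left  bias=+0
    (3,4)@(7, 9): e=[11,12,9] → X
    (4,4)@(9, 9): e=[9,4,19] → X
    (5,4)@(11, 9): e=[7,-4,29] → .
    (2,5)@(5, 11): e=[25,4,3] → X
    (3,5)@(7, 11): e=[23,-4,13] → .
    (4,5)@(9, 11): e=[21,-12,23] → .
    (2,6)@(5, 13): e=[37,-12,7] → .
  covered (3 px):
    . . . . . . . . . . .
    . . . . . . . . . . .
    . . . . . . . . . . .
    . . . . . . . . . . .
    . . . X X . . . . . .
    . . X . . . . . . . .
    . . . . . . . . . . .
    . . . . . . . . . . .
    . . . . . . . . . . .
    . . . . . . . . . . .
    . . . . . . . . . . .
    . . . . . . . . . . .
T1:
  2·area = 32
  edge (12, 8)→(10, 13): d=(-2,5) right/bottom  bias=-1
  edge (10, 13)→(4, 12): d=(-6,-1) top-left  bias=+0
  edge (4, 12)→(12, 8): d=(8,-4) top-left  bias=+0
    (5,4)@(11, 9): e=[3,25,4] → X
    (6,4)@(13, 9): e=[-7,27,12] → .
    (3,5)@(7, 11): e=[19,9,4] → X
    (4,5)@(9, 11): e=[9,11,12] → X
    (5,5)@(11, 11): e=[-1,13,20] → .
    (3,6)@(7, 13): e=[15,-3,20] → .
    (4,6)@(9, 13): e=[5,-1,28] → .
  covered (3 px):
    . . . . . . . . . . .
    . . . . . . . . . . .
    . . . . . . . . . . .
    . . . . . . . . . . .
    . . . . . X . . . . .
    . . . X X . . . . . .
    . . . . . . . . . . .
    . . . . . . . . . . .
    . . . . . . . . . . .
    . . . . . . . . . . .
    . . . . . . . . . . .
    . . . . . . . . . . .
T2:
  2·area = 142  (B↔C swapped to make it positive)
  edge (20, 6)→(14, 20): d=(-6,14) right/bottom  bias=-1
  edge (14, 20)→(6, 15): d=(-8,-5) top-left  bias=+0
  edge (6, 15)→(20, 6): d=(14,-9) top-left  bias=+0
    (9,3)@(19, 7): e=[8,129,5] → X
    (10,3)@(21, 7): e=[-20,139,23] → .
    (8,4)@(17, 9): e=[24,103,15] → X
    (9,4)@(19, 9): e=[-4,113,33] → .
    (6,5)@(13, 11): e=[68,67,7] → X
    (7,5)@(15, 11): e=[40,77,25] → X
    (9,5)@(19, 11): e=[-16,97,61] → .
    (5,6)@(11, 13): e=[84,41,17] → X
    (8,6)@(17, 13): e=[0,71,71] → .  [on edge]
    (3,7)@(7, 15): e=[128,5,9] → X
    (4,7)@(9, 15): e=[100,15,27] → X
    (8,7)@(17, 15): e=[-12,55,99] → .
  covered (17 px):
    . . . . . . . . . . .
    . . . . . . . . . . .
    . . . . . . . . . . .
    . . . . . . . . . X .
    . . . . . . . . X . .
    . . . . . . X X X . .
    . . . . . X X X . . .
    . . . X X X X X . . .
    . . . . . X X X . . .
    . . . . . . X . . . .
    . . . . . . . . . . .
    . . . . . . . . . . .
T3:
  2·area = 55  (B↔C swapped to make it positive)
  edge (18, 2)→(21, 3): d=(3,1) right/bottom  bias=-1
  edge (21, 3)→(14, 19): d=(-7,16) right/bottom  bias=-1
  edge (14, 19)→(18, 2): d=(4,-17) top-left  bias=+0
    (7,0)@(15, 1): e=[0,110,-55] → .  [on edge]
    (9,1)@(19, 3): e=[2,32,21] → X
    (10,1)@(21, 3): e=[0,0,55] → .  [on edge]
    (9,2)@(19, 5): e=[8,18,29] → X
    (10,2)@(21, 5): e=[6,-14,63] → .
    (8,3)@(17, 7): e=[16,36,3] → X
    (10,3)@(21, 7): e=[12,-28,71] → .
    (8,4)@(17, 9): e=[22,22,11] → X
    (9,4)@(19, 9): e=[20,-10,45] → .
    (8,5)@(17, 11): e=[28,8,19] → X
    (9,5)@(19, 11): e=[26,-24,53] → .
    (8,6)@(17, 13): e=[34,-6,27] → .
  covered (7 px):
    . . . . . . . . . . .
    . . . . . . . . . X .
    . . . . . . . . . X .
    . . . . . . . . X X .
    . . . . . . . . X . .
    . . . . . . . . X . .
    . . . . . . . . . . .
    . . . . . . . X . . .
    . . . . . . . . . . .
    . . . . . . . . . . .
    . . . . . . . . . . .
    . . . . . . . . . . .

Final: 30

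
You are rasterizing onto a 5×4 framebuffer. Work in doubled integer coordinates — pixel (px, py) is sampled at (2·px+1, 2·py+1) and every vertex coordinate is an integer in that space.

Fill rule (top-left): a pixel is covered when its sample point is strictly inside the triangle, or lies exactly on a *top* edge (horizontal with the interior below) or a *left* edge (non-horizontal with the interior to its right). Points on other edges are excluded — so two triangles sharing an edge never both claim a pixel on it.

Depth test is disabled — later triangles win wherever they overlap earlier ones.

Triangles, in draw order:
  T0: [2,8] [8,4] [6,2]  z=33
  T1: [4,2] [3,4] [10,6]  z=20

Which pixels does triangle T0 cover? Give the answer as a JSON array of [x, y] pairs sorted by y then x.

T0:
  2·area = 20  (B↔C swapped to make it positive)
  edge (2, 8)→(6, 2): d=(4,-6) top-left  bias=+0
  edge (6, 2)→(8, 4): d=(2,2) right/bottom  bias=-1
  edge (8, 4)→(2, 8): d=(-6,4) right/bottom  bias=-1
    (2,0)@(5, 1): e=[-10,0,30] → .  [on edge]
    (3,1)@(7, 3): e=[10,0,10] → .  [on edge]
    (2,2)@(5, 5): e=[6,8,6] → X
    (3,2)@(7, 5): e=[18,4,-2] → .
    (4,2)@(9, 5): e=[30,0,-10] → .  [on edge]
    (1,3)@(3, 7): e=[2,16,2] → X
    (2,3)@(5, 7): e=[14,12,-6] → .
  covered (2 px):
    . . . . .
    . . . . .
    . . X . .
    . X . . .
T1:
  2·area = 16  (B↔C swapped to make it positive)
  edge (4, 2)→(10, 6): d=(6,4) right/bottom  bias=-1
  edge (10, 6)→(3, 4): d=(-7,-2) top-left  bias=+0
  edge (3, 4)→(4, 2): d=(1,-2) top-left  bias=+0
    (2,1)@(5, 3): e=[2,11,3] → X
    (3,1)@(7, 3): e=[-6,15,7] → .
    (2,2)@(5, 5): e=[14,-3,5] → .
    (3,2)@(7, 5): e=[6,1,9] → X
    (4,2)@(9, 5): e=[-2,5,13] → .
    (3,3)@(7, 7): e=[18,-13,11] → .
  covered (2 px):
    . . . . .
    . . X . .
    . . . X .
    . . . . .

Final: [[2,2],[1,3]]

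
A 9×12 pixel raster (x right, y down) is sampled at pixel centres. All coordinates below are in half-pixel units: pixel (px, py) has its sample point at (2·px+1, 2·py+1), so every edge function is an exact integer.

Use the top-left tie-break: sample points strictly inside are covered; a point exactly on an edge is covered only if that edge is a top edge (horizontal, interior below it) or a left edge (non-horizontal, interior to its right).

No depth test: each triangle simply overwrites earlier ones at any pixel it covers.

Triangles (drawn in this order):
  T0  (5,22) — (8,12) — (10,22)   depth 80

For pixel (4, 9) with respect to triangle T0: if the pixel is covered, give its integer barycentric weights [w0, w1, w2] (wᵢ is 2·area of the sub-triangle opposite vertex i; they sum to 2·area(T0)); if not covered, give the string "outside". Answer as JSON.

T0:
  2·area = 50
  edge (5, 22)→(8, 12): d=(3,-10) top-left  bias=+0
  edge (8, 12)→(10, 22): d=(2,10) right/bottom  bias=-1
  edge (10, 22)→(5, 22): d=(-5,0) right/bottom  bias=-1
    (3,3)@(7, 7): e=[-25,0,75] → ·  [on edge]
    (3,8)@(7, 17): e=[5,20,25] → #
    (4,8)@(9, 17): e=[25,0,25] → ·  [on edge]
    (3,9)@(7, 19): e=[11,24,15] → #
    (4,9)@(9, 19): e=[31,4,15] → #
    (5,9)@(11, 19): e=[51,-16,15] → ·
    (3,10)@(7, 21): e=[17,28,5] → #
    (5,10)@(11, 21): e=[57,-12,5] → ·
    (3,11)@(7, 23): e=[23,32,-5] → ·
    (4,11)@(9, 23): e=[43,12,-5] → ·
  covered (5 px):
    · · · · · · · · ·
    · · · · · · · · ·
    · · · · · · · · ·
    · · · · · · · · ·
    · · · · · · · · ·
    · · · · · · · · ·
    · · · · · · · · ·
    · · · · · · · · ·
    · · · # · · · · ·
    · · · # # · · · ·
    · · · # # · · · ·
    · · · · · · · · ·

Final: [4,15,31]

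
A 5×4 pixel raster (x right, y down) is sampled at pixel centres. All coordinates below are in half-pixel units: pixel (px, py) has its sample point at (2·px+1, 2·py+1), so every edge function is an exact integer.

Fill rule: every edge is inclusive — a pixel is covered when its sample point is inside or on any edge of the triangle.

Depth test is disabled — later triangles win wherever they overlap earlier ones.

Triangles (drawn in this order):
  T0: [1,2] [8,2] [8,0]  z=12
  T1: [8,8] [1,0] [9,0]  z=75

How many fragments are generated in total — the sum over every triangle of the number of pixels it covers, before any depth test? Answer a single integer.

T0:
  2·area = 14  (B↔C swapped to make it positive)
  edge (1, 2)→(8, 0): d=(7,-2) inclusive
  edge (8, 0)→(8, 2): d=(0,2) inclusive
  edge (8, 2)→(1, 2): d=(-7,0) inclusive
    (2,0)@(5, 1): e=[1,6,7] → X
    (3,0)@(7, 1): e=[5,2,7] → X
    (4,0)@(9, 1): e=[9,-2,7] → .
    (2,1)@(5, 3): e=[15,6,-7] → .
    (3,1)@(7, 3): e=[19,2,-7] → .
  covered (2 px):
    . . X X .
    . . . . .
    . . . . .
    . . . . .
T1:
  2·area = 64
  edge (8, 8)→(1, 0): d=(-7,-8) inclusive
  edge (1, 0)→(9, 0): d=(8,0) inclusive
  edge (9, 0)→(8, 8): d=(-1,8) inclusive
    (1,0)@(3, 1): e=[9,8,47] → X
    (2,0)@(5, 1): e=[25,8,31] → X
    (3,0)@(7, 1): e=[41,8,15] → X
    (4,0)@(9, 1): e=[57,8,-1] → .
    (1,1)@(3, 3): e=[-5,24,45] → .
    (2,1)@(5, 3): e=[11,24,29] → X
    (4,1)@(9, 3): e=[43,24,-3] → .
    (2,2)@(5, 5): e=[-3,40,27] → .
    (3,2)@(7, 5): e=[13,40,11] → X
    (4,2)@(9, 5): e=[29,40,-5] → .
    (3,3)@(7, 7): e=[-1,56,9] → .
  covered (6 px):
    . X X X .
    . . X X .
    . . . X .
    . . . . .

Final: 8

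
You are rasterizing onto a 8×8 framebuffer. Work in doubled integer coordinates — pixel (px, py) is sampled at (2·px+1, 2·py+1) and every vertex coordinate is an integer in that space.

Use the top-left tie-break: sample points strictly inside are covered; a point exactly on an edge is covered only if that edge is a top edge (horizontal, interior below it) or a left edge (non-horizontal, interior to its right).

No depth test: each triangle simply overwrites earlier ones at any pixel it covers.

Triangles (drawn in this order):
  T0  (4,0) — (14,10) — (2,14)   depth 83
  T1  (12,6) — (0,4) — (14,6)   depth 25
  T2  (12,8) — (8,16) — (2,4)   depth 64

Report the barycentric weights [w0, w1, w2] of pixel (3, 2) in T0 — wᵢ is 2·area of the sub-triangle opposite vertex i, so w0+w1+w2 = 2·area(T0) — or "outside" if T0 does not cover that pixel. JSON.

T0:
  2·area = 160
  edge (4, 0)→(14, 10): d=(10,10) right/bottom  bias=-1
  edge (14, 10)→(2, 14): d=(-12,4) right/bottom  bias=-1
  edge (2, 14)→(4, 0): d=(2,-14) top-left  bias=+0
    (2,0)@(5, 1): e=[0,144,16] → ·  [on edge]
    (2,1)@(5, 3): e=[20,120,20] → #
    (3,1)@(7, 3): e=[0,112,48] → ·  [on edge]
    (2,2)@(5, 5): e=[40,96,24] → #
    (3,2)@(7, 5): e=[20,88,52] → #
    (4,2)@(9, 5): e=[0,80,80] → ·  [on edge]
    (1,3)@(3, 7): e=[80,80,0] → #  [on edge]
    (4,3)@(9, 7): e=[20,56,84] → #
    (5,3)@(11, 7): e=[0,48,112] → ·  [on edge]
    (1,4)@(3, 9): e=[100,56,4] → #
    (5,4)@(11, 9): e=[20,24,116] → #
    (6,4)@(13, 9): e=[0,16,144] → ·  [on edge]
    (5,5)@(11, 11): e=[40,0,120] → ·  [on edge]
    (7,5)@(15, 11): e=[0,-16,176] → ·  [on edge]
    (2,6)@(5, 13): e=[120,0,40] → ·  [on edge]
  covered (17 px):
    · · · · · · · ·
    · · # · · · · ·
    · · # # · · · ·
    · # # # # · · ·
    · # # # # # · ·
    · # # # # · · ·
    · # · · · · · ·
    · · · · · · · ·
T1:
  2·area = 4
  edge (12, 6)→(0, 4): d=(-12,-2) top-left  bias=+0
  edge (0, 4)→(14, 6): d=(14,2) right/bottom  bias=-1
  edge (14, 6)→(12, 6): d=(-2,0) right/bottom  bias=-1
    (3,2)@(7, 5): e=[2,0,2] → ·  [on edge]
  covered (0 px):
    · · · · · · · ·
    · · · · · · · ·
    · · · · · · · ·
    · · · · · · · ·
    · · · · · · · ·
    · · · · · · · ·
    · · · · · · · ·
    · · · · · · · ·
T2:
  2·area = 96
  edge (12, 8)→(8, 16): d=(-4,8) right/bottom  bias=-1
  edge (8, 16)→(2, 4): d=(-6,-12) top-left  bias=+0
  edge (2, 4)→(12, 8): d=(10,4) right/bottom  bias=-1
    (1,2)@(3, 5): e=[84,6,6] → #
    (2,2)@(5, 5): e=[68,30,-2] → ·
    (1,3)@(3, 7): e=[76,-6,26] → ·
    (2,3)@(5, 7): e=[60,18,18] → #
    (3,3)@(7, 7): e=[44,42,10] → #
    (4,3)@(9, 7): e=[28,66,2] → #
    (5,3)@(11, 7): e=[12,90,-6] → ·
    (2,4)@(5, 9): e=[52,6,38] → #
    (5,4)@(11, 9): e=[4,78,14] → #
    (6,4)@(13, 9): e=[-12,102,6] → ·
    (2,5)@(5, 11): e=[44,-6,58] → ·
    (3,5)@(7, 11): e=[28,18,50] → #
  covered (12 px):
    · · · · · · · ·
    · · · · · · · ·
    · # · · · · · ·
    · · # # # · · ·
    · · # # # # · ·
    · · · # # · · ·
    · · · # # · · ·
    · · · · · · · ·

Answer: [88,52,20]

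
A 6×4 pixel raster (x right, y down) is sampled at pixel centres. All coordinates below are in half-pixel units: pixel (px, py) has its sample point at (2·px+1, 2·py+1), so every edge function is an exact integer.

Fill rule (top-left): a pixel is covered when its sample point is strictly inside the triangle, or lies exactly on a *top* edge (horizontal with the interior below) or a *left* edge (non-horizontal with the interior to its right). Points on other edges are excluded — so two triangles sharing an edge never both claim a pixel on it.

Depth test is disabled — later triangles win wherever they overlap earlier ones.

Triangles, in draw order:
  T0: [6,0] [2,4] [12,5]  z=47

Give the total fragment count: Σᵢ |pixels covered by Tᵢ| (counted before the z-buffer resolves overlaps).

T0:
  2·area = 44  (B↔C swapped to make it positive)
  edge (6, 0)→(12, 5): d=(6,5) right/bottom  bias=-1
  edge (12, 5)→(2, 4): d=(-10,-1) top-left  bias=+0
  edge (2, 4)→(6, 0): d=(4,-4) top-left  bias=+0
    (2,0)@(5, 1): e=[11,33,0] → X  [on edge]
    (3,0)@(7, 1): e=[1,35,8] → X
    (4,0)@(9, 1): e=[-9,37,16] → .
    (1,1)@(3, 3): e=[33,11,0] → X  [on edge]
    (4,1)@(9, 3): e=[3,17,24] → X
    (5,1)@(11, 3): e=[-7,19,32] → .
    (0,2)@(1, 5): e=[55,-11,0] → .  [on edge]
    (1,2)@(3, 5): e=[45,-9,8] → .
    (2,2)@(5, 5): e=[35,-7,16] → .
    (3,2)@(7, 5): e=[25,-5,24] → .
    (4,2)@(9, 5): e=[15,-3,32] → .
  covered (6 px):
    . . X X . .
    . X X X X .
    . . . . . .
    . . . . . .

Answer: 6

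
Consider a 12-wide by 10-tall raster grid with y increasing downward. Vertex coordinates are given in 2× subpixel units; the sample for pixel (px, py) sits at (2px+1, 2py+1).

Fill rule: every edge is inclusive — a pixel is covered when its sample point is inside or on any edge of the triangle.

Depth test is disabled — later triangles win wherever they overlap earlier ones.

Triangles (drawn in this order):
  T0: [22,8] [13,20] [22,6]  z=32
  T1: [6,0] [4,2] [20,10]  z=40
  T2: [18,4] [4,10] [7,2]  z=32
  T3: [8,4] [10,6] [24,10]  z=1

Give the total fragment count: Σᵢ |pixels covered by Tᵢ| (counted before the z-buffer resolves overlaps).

T0:
  2·area = 18
  edge (22, 8)→(13, 20): d=(-9,12) inclusive
  edge (13, 20)→(22, 6): d=(9,-14) inclusive
  edge (22, 6)→(22, 8): d=(0,2) inclusive
    (10,4)@(21, 9): e=[3,13,2] → █
    (11,4)@(23, 9): e=[-21,41,-2] → ·
    (9,5)@(19, 11): e=[9,3,6] → █
    (10,5)@(21, 11): e=[-15,31,2] → ·
    (9,6)@(19, 13): e=[-9,21,6] → ·
    (7,8)@(15, 17): e=[3,1,14] → █
    (8,8)@(17, 17): e=[-21,29,10] → ·
    (7,9)@(15, 19): e=[-15,19,14] → ·
  covered (3 px):
    · · · · · · · · · · · ·
    · · · · · · · · · · · ·
    · · · · · · · · · · · ·
    · · · · · · · · · · · ·
    · · · · · · · · · · █ ·
    · · · · · · · · · █ · ·
    · · · · · · · · · · · ·
    · · · · · · · · · · · ·
    · · · · · · · █ · · · ·
    · · · · · · · · · · · ·
T1:
  2·area = 48  (B↔C swapped to make it positive)
  edge (6, 0)→(20, 10): d=(14,10) inclusive
  edge (20, 10)→(4, 2): d=(-16,-8) inclusive
  edge (4, 2)→(6, 0): d=(2,-2) inclusive
    (2,0)@(5, 1): e=[24,24,0] → █  [on edge]
    (3,0)@(7, 1): e=[4,40,4] → █
    (4,0)@(9, 1): e=[-16,56,8] → ·
    (1,1)@(3, 3): e=[72,-24,0] → ·  [on edge]
    (2,1)@(5, 3): e=[52,-8,4] → ·
    (3,1)@(7, 3): e=[32,8,8] → █
    (4,1)@(9, 3): e=[12,24,12] → █
    (5,1)@(11, 3): e=[-8,40,16] → ·
    (0,2)@(1, 5): e=[120,-72,0] → ·  [on edge]
    (3,2)@(7, 5): e=[60,-24,12] → ·
    (4,2)@(9, 5): e=[40,-8,16] → ·
    (5,2)@(11, 5): e=[20,8,20] → █
    (6,2)@(13, 5): e=[0,24,24] → █  [on edge]
  covered (7 px):
    · · █ █ · · · · · · · ·
    · · · █ █ · · · · · · ·
    · · · · · █ █ · · · · ·
    · · · · · · · █ · · · ·
    · · · · · · · · · · · ·
    · · · · · · · · · · · ·
    · · · · · · · · · · · ·
    · · · · · · · · · · · ·
    · · · · · · · · · · · ·
    · · · · · · · · · · · ·
T2:
  2·area = 94
  edge (18, 4)→(4, 10): d=(-14,6) inclusive
  edge (4, 10)→(7, 2): d=(3,-8) inclusive
  edge (7, 2)→(18, 4): d=(11,2) inclusive
    (3,1)@(7, 3): e=[80,3,11] → █
    (4,1)@(9, 3): e=[68,19,7] → █
    (5,1)@(11, 3): e=[56,35,3] → █
    (6,1)@(13, 3): e=[44,51,-1] → ·
    (3,2)@(7, 5): e=[52,9,33] → █
    (6,2)@(13, 5): e=[16,57,21] → █
    (7,2)@(15, 5): e=[4,73,17] → █
    (8,2)@(17, 5): e=[-8,89,13] → ·
    (3,3)@(7, 7): e=[24,15,55] → █
    (5,3)@(11, 7): e=[0,47,47] → █  [on edge]
    (6,3)@(13, 7): e=[-12,63,43] → ·
    (7,3)@(15, 7): e=[-24,79,39] → ·
  covered (12 px):
    · · · · · · · · · · · ·
    · · · █ █ █ · · · · · ·
    · · · █ █ █ █ █ · · · ·
    · · · █ █ █ · · · · · ·
    · · █ · · · · · · · · ·
    · · · · · · · · · · · ·
    · · · · · · · · · · · ·
    · · · · · · · · · · · ·
    · · · · · · · · · · · ·
    · · · · · · · · · · · ·
T3:
  2·area = 20  (B↔C swapped to make it positive)
  edge (8, 4)→(24, 10): d=(16,6) inclusive
  edge (24, 10)→(10, 6): d=(-14,-4) inclusive
  edge (10, 6)→(8, 4): d=(-2,-2) inclusive
    (2,0)@(5, 1): e=[-30,50,0] → ·  [on edge]
    (3,1)@(7, 3): e=[-10,30,0] → ·  [on edge]
    (4,2)@(9, 5): e=[10,10,0] → █  [on edge]
    (5,2)@(11, 5): e=[-2,18,4] → ·
    (4,3)@(9, 7): e=[42,-18,-4] → ·
    (5,3)@(11, 7): e=[30,-10,0] → ·  [on edge]
    (7,3)@(15, 7): e=[6,6,8] → █
    (8,3)@(17, 7): e=[-6,14,12] → ·
    (6,4)@(13, 9): e=[50,-30,0] → ·  [on edge]
    (7,4)@(15, 9): e=[38,-22,4] → ·
    (10,4)@(21, 9): e=[2,2,16] → █
    (11,4)@(23, 9): e=[-10,10,20] → ·
    (7,5)@(15, 11): e=[70,-50,0] → ·  [on edge]
    (8,6)@(17, 13): e=[90,-70,0] → ·  [on edge]
    (9,7)@(19, 15): e=[110,-90,0] → ·  [on edge]
    (10,8)@(21, 17): e=[130,-110,0] → ·  [on edge]
    (11,9)@(23, 19): e=[150,-130,0] → ·  [on edge]
  covered (3 px):
    · · · · · · · · · · · ·
    · · · · · · · · · · · ·
    · · · · █ · · · · · · ·
    · · · · · · · █ · · · ·
    · · · · · · · · · · █ ·
    · · · · · · · · · · · ·
    · · · · · · · · · · · ·
    · · · · · · · · · · · ·
    · · · · · · · · · · · ·
    · · · · · · · · · · · ·

Result: 25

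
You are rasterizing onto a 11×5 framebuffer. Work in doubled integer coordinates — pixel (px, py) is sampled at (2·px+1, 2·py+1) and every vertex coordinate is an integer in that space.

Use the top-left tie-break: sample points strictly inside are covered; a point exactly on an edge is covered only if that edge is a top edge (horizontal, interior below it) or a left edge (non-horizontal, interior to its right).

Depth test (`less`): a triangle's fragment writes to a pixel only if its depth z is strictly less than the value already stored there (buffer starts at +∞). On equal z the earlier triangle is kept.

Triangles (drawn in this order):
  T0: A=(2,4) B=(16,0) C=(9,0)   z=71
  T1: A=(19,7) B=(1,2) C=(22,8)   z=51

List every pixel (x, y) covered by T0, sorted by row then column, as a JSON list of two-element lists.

T0:
  2·area = 28  (B↔C swapped to make it positive)
  edge (2, 4)→(9, 0): d=(7,-4) top-left  bias=+0
  edge (9, 0)→(16, 0): d=(7,0) top-left  bias=+0
  edge (16, 0)→(2, 4): d=(-14,4) right/bottom  bias=-1
    (4,0)@(9, 1): e=[7,7,14] → X
    (5,0)@(11, 1): e=[15,7,6] → X
    (6,0)@(13, 1): e=[23,7,-2] → .
    (2,1)@(5, 3): e=[5,21,2] → X
    (3,1)@(7, 3): e=[13,21,-6] → .
    (4,1)@(9, 3): e=[21,21,-14] → .
    (5,1)@(11, 3): e=[29,21,-22] → .
    (2,2)@(5, 5): e=[19,35,-26] → .
  covered (3 px):
    . . . . X X . . . . .
    . . X . . . . . . . .
    . . . . . . . . . . .
    . . . . . . . . . . .
    . . . . . . . . . . .
T1:
  2·area = 3  (B↔C swapped to make it positive)
  edge (19, 7)→(22, 8): d=(3,1) right/bottom  bias=-1
  edge (22, 8)→(1, 2): d=(-21,-6) top-left  bias=+0
  edge (1, 2)→(19, 7): d=(18,5) right/bottom  bias=-1
    (0,0)@(1, 1): e=[0,21,-18] → .  [on edge]
    (3,1)@(7, 3): e=[0,15,-12] → .  [on edge]
    (6,2)@(13, 5): e=[0,9,-6] → .  [on edge]
    (9,3)@(19, 7): e=[0,3,0] → .  [on edge]
  covered (0 px):
    . . . . . . . . . . .
    . . . . . . . . . . .
    . . . . . . . . . . .
    . . . . . . . . . . .
    . . . . . . . . . . .

Final: [[4,0],[5,0],[2,1]]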